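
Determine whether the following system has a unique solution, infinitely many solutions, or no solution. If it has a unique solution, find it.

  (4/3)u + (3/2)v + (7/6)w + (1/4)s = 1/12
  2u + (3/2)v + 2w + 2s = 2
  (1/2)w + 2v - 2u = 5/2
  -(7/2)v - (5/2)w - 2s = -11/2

no solution

Row-reduce:
R1 ← R1 / (4/3).
R2 ← R2 − 2·R1.
R3 ← R3 + 2·R1.
R2 ← R2 / (-3/4).
R1 ← R1 − 9/8·R2.
R3 ← R3 − 17/4·R2.
R4 ← R4 + 7/2·R2.
R3 ← R3 / (11/3).
R1 ← R1 − 5/4·R3.
R2 ← R2 + 1/3·R3.
R4 ← R4 + 11/3·R3.
Row 4 reduces to 0 = -1, a contradiction. The system is inconsistent.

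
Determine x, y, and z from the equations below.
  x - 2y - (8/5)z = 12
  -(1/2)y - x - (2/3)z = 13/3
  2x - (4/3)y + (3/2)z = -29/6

Row-reduce the augmented matrix:
R2 ← R2 + 1·R1.
R3 ← R3 − 2·R1.
R2 ← R2 / (-5/2).
R1 ← R1 + 2·R2.
R3 ← R3 − 8/3·R2.
R3 ← R3 / (1027/450).
R1 ← R1 − 16/75·R3.
R2 ← R2 − 68/75·R3.
Reading off the reduced rows gives x = 0, y = -2, z = -5.

x = 0, y = -2, z = -5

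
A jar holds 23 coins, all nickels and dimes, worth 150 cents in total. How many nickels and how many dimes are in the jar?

nickels: 16, dimes: 7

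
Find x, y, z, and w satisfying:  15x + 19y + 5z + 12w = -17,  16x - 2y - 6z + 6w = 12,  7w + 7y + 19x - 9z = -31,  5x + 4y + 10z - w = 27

x = 1, y = -4, z = 4, w = 2

Row-reduce the augmented matrix:
R1 ← R1 / (15).
R2 ← R2 − 16·R1.
R3 ← R3 − 19·R1.
R4 ← R4 − 5·R1.
R2 ← R2 / (-334/15).
R1 ← R1 − 19/15·R2.
R3 ← R3 + 256/15·R2.
R4 ← R4 + 7/3·R2.
R3 ← R3 / (-1110/167).
R1 ← R1 + 52/167·R3.
R2 ← R2 − 85/167·R3.
R4 ← R4 − 1590/167·R3.
R4 ← R4 / (-317/37).
R1 ← R1 − 307/555·R4.
R2 ← R2 − 17/222·R4.
R3 ← R3 − 499/1110·R4.
Reading off the reduced rows gives x = 1, y = -4, z = 4, w = 2.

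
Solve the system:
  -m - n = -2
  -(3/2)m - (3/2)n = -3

Row-reduce:
R1 ← R1 / (-1).
R2 ← R2 + 3/2·R1.
Rank is 1 with 2 unknowns, leaving n free.

infinitely many solutions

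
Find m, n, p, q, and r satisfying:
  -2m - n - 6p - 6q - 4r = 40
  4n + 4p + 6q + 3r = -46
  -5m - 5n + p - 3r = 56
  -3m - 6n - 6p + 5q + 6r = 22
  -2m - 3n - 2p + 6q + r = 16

Row-reduce the augmented matrix:
R1 ← R1 / (-2).
R3 ← R3 + 5·R1.
R4 ← R4 + 3·R1.
R5 ← R5 + 2·R1.
R2 ← R2 / (4).
R1 ← R1 − 1/2·R2.
R3 ← R3 + 5/2·R2.
R4 ← R4 + 9/2·R2.
R5 ← R5 + 2·R2.
R3 ← R3 / (37/2).
R1 ← R1 − 5/2·R3.
R2 ← R2 − 1·R3.
R4 ← R4 − 15/2·R3.
R5 ← R5 − 6·R3.
R4 ← R4 / (973/74).
R1 ← R1 + 21/74·R4.
R2 ← R2 − 18/37·R4.
R3 ← R3 − 75/74·R4.
R5 ← R5 − 330/37·R4.
R5 ← R5 / (-607/139).
R1 ← R1 − 189/278·R5.
R2 ← R2 + 23/139·R5.
R3 ← R3 + 119/278·R5.
R4 ← R4 − 249/278·R5.
Reading off the reduced rows gives m = -3, n = -6, p = -1, q = -1, r = -4.

m = -3, n = -6, p = -1, q = -1, r = -4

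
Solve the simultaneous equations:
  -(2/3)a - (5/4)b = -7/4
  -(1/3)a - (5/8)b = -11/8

no solution

Row-reduce:
R1 ← R1 / (-2/3).
R2 ← R2 + 1/3·R1.
Row 2 reduces to 0 = -1/2, a contradiction. The system is inconsistent.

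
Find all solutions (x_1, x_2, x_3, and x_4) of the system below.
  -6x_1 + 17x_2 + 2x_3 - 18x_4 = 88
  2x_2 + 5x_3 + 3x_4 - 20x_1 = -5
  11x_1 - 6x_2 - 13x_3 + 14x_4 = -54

infinitely many solutions

Row-reduce:
R1 ← R1 / (-6).
R2 ← R2 + 20·R1.
R3 ← R3 − 11·R1.
R2 ← R2 / (-164/3).
R1 ← R1 + 17/6·R2.
R3 ← R3 − 151/6·R2.
R3 ← R3 / (-3313/328).
R1 ← R1 + 81/328·R3.
R2 ← R2 − 5/164·R3.
Rank is 3 with 4 unknowns, leaving x_4 free.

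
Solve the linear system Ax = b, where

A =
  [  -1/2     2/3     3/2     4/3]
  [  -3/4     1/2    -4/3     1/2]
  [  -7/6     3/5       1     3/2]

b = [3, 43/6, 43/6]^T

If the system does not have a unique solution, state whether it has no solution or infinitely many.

infinitely many solutions

Row-reduce:
R1 ← R1 / (-1/2).
R2 ← R2 + 3/4·R1.
R3 ← R3 + 7/6·R1.
R2 ← R2 / (-1/2).
R1 ← R1 + 4/3·R2.
R3 ← R3 + 43/45·R2.
R3 ← R3 / (587/135).
R1 ← R1 − 59/9·R3.
R2 ← R2 − 43/6·R3.
Rank is 3 with 4 unknowns, leaving x_4 free.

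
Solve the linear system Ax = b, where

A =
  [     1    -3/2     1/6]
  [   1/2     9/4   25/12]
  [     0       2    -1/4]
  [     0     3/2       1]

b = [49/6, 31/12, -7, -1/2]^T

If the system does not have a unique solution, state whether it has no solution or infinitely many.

no solution

Row-reduce:
R2 ← R2 − 1/2·R1.
R2 ← R2 / (3).
R1 ← R1 + 3/2·R2.
R3 ← R3 − 2·R2.
R4 ← R4 − 3/2·R2.
R3 ← R3 / (-19/12).
R1 ← R1 − 7/6·R3.
R2 ← R2 − 2/3·R3.
Row 4 reduces to 0 = 1/4, a contradiction. The system is inconsistent.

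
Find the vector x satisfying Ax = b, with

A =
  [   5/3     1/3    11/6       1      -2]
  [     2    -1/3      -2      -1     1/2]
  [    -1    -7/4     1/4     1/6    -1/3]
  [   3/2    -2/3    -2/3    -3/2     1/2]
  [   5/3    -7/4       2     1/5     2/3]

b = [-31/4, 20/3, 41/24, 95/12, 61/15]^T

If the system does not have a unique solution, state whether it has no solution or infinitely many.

Row-reduce the augmented matrix:
R1 ← R1 / (5/3).
R2 ← R2 − 2·R1.
R3 ← R3 + 1·R1.
R4 ← R4 − 3/2·R1.
R5 ← R5 − 5/3·R1.
R2 ← R2 / (-11/15).
R1 ← R1 − 1/5·R2.
R3 ← R3 + 31/20·R2.
R4 ← R4 + 29/30·R2.
R5 ← R5 + 25/12·R2.
R3 ← R3 / (225/22).
R1 ← R1 + 1/22·R3.
R2 ← R2 − 63/11·R3.
R4 ← R4 − 425/132·R3.
R5 ← R5 − 1597/132·R3.
R4 ← R4 / (-781/648).
R1 ← R1 − 13/540·R4.
R2 ← R2 + 1/30·R4.
R3 ← R3 − 143/270·R4.
R5 ← R5 + 3103/3240·R4.
R5 ← R5 / (652757/234300).
R1 ← R1 + 16611/39050·R5.
R2 ← R2 − 6093/19525·R5.
R3 ← R3 + 636/1775·R5.
R4 ← R4 + 1153/1562·R5.
Reading off the reduced rows gives x_1 = 1/2, x_2 = -2, x_3 = -1/2, x_4 = -3, x_5 = 2.

x_1 = 1/2, x_2 = -2, x_3 = -1/2, x_4 = -3, x_5 = 2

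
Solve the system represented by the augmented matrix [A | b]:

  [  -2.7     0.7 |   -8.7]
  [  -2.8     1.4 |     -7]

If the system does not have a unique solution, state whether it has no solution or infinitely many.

x_1 = 4, x_2 = 3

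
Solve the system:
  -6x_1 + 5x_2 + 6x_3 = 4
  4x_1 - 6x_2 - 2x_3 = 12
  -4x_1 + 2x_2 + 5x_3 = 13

Row-reduce:
R1 ← R1 / (-6).
R2 ← R2 − 4·R1.
R3 ← R3 + 4·R1.
R2 ← R2 / (-8/3).
R1 ← R1 + 5/6·R2.
R3 ← R3 + 4/3·R2.
Row 3 reduces to 0 = 3, a contradiction. The system is inconsistent.

no solution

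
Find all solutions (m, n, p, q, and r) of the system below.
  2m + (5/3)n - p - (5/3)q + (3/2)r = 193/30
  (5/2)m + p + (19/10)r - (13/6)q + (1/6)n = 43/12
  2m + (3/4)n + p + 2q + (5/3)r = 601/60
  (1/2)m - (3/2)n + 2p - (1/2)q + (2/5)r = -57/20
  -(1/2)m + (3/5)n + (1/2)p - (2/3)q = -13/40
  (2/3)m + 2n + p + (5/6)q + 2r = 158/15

m = 4/5, n = 2, p = -1/4, q = 3/2, r = 5/2

Row-reduce the augmented matrix:
R1 ← R1 / (2).
R2 ← R2 − 5/2·R1.
R3 ← R3 − 2·R1.
R4 ← R4 − 1/2·R1.
R5 ← R5 + 1/2·R1.
R6 ← R6 − 2/3·R1.
R2 ← R2 / (-23/12).
R1 ← R1 − 5/6·R2.
R3 ← R3 + 11/12·R2.
R4 ← R4 + 23/12·R2.
R5 ← R5 − 61/60·R2.
R6 ← R6 − 13/9·R2.
R3 ← R3 / (85/92).
R1 ← R1 − 11/23·R3.
R2 ← R2 + 27/23·R3.
R5 ← R5 − 166/115·R3.
R6 ← R6 − 209/69·R3.
Swap R4 and R5.
R4 ← R4 / (-8821/1275).
R1 ← R1 + 237/85·R4.
R2 ← R2 − 404/85·R4.
R3 ← R3 − 341/85·R4.
R6 ← R6 + 5521/510·R4.
Swap R5 and R6.
R5 ← R5 / (2484317/3175560).
R1 ← R1 − 329053/529260·R5.
R2 ← R2 − 2507/8821·R5.
R3 ← R3 − 133601/529260·R5.
R4 ← R4 + 3737/176420·R5.
R6 reduces to 0 = 0, so the extra equation is consistent.
Reading off the reduced rows gives m = 4/5, n = 2, p = -1/4, q = 3/2, r = 5/2.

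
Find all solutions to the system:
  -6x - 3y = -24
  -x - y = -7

x = 1, y = 6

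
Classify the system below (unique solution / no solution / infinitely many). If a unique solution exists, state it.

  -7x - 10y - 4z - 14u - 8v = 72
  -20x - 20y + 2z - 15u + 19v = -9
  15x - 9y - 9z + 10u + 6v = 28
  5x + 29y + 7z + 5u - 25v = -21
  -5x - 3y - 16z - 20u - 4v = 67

no solution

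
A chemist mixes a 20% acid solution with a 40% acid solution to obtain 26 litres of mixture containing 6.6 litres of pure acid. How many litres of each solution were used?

Let a = litres of solution A, b = litres of solution B.
  a + b = 26
  (1/5)a + (2/5)b = 33/5
Row-reduce the augmented matrix:
R2 ← R2 − 1/5·R1.
R2 ← R2 / (1/5).
R1 ← R1 − 1·R2.
Reading off the reduced rows gives a = 19, b = 7.

litres of solution A: 19, litres of solution B: 7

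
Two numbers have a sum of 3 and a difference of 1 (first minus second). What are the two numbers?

Let x = first number, y = second number.
  x + y = 3
  x - y = 1
From equation 1: x = 3 − y.
Substitute into equation 2 and solve: y = 1.
Then x = 2.

first number: 2, second number: 1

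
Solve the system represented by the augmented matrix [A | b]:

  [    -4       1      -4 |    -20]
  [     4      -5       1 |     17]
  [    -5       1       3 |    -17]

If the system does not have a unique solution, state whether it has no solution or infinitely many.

x_1 = 4, x_2 = 0, x_3 = 1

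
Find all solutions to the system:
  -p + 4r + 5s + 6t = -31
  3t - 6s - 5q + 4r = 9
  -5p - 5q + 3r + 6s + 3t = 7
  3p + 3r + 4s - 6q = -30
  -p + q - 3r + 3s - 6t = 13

p = -6, q = -2, r = -4, s = -3, t = -1

Row-reduce the augmented matrix:
R1 ← R1 / (-1).
R3 ← R3 + 5·R1.
R4 ← R4 − 3·R1.
R5 ← R5 + 1·R1.
R2 ← R2 / (-5).
R3 ← R3 + 5·R2.
R4 ← R4 + 6·R2.
R5 ← R5 − 1·R2.
R3 ← R3 / (-21).
R1 ← R1 + 4·R3.
R2 ← R2 + 4/5·R3.
R4 ← R4 − 51/5·R3.
R5 ← R5 + 31/5·R3.
R4 ← R4 / (696/35).
R1 ← R1 + 53/21·R4.
R2 ← R2 − 178/105·R4.
R3 ← R3 − 13/21·R4.
R5 ← R5 − 67/105·R4.
R5 ← R5 / (-883/348).
R1 ← R1 + 107/348·R5.
R2 ← R2 − 97/174·R5.
R3 ← R3 − 499/348·R5.
R4 ← R4 + 1/116·R5.
Reading off the reduced rows gives p = -6, q = -2, r = -4, s = -3, t = -1.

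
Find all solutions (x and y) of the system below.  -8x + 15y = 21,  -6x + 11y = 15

Row-reduce the augmented matrix:
R1 ← R1 / (-8).
R2 ← R2 + 6·R1.
R2 ← R2 / (-1/4).
R1 ← R1 + 15/8·R2.
Reading off the reduced rows gives x = 3, y = 3.

x = 3, y = 3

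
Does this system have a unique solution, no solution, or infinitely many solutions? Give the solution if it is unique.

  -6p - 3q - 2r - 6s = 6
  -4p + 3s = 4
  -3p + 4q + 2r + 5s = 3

infinitely many solutions

Row-reduce:
R1 ← R1 / (-6).
R2 ← R2 + 4·R1.
R3 ← R3 + 3·R1.
R2 ← R2 / (2).
R1 ← R1 − 1/2·R2.
R3 ← R3 − 11/2·R2.
R3 ← R3 / (-2/3).
R2 ← R2 − 2/3·R3.
Rank is 3 with 4 unknowns, leaving s free.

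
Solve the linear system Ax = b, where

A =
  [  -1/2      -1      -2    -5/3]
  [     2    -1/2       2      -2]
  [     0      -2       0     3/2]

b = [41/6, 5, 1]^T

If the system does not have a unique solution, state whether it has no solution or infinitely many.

Row-reduce:
R1 ← R1 / (-1/2).
R2 ← R2 − 2·R1.
R2 ← R2 / (-9/2).
R1 ← R1 − 2·R2.
R3 ← R3 + 2·R2.
R3 ← R3 / (8/3).
R1 ← R1 − 4/3·R3.
R2 ← R2 − 4/3·R3.
Rank is 3 with 4 unknowns, leaving x_4 free.

infinitely many solutions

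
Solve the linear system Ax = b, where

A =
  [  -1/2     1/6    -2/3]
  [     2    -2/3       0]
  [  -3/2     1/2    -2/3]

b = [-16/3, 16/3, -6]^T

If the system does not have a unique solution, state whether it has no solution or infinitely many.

Row-reduce:
R1 ← R1 / (-1/2).
R2 ← R2 − 2·R1.
R3 ← R3 + 3/2·R1.
R2 ← R2 / (-8/3).
R1 ← R1 − 4/3·R2.
R3 ← R3 − 4/3·R2.
Row 3 reduces to 0 = 2, a contradiction. The system is inconsistent.

no solution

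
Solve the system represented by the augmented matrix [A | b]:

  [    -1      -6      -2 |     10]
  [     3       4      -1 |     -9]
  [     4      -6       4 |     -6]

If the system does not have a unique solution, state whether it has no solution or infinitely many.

Row-reduce the augmented matrix:
R1 ← R1 / (-1).
R2 ← R2 − 3·R1.
R3 ← R3 − 4·R1.
R2 ← R2 / (-14).
R1 ← R1 − 6·R2.
R3 ← R3 + 30·R2.
R3 ← R3 / (11).
R1 ← R1 + 1·R3.
R2 ← R2 − 1/2·R3.
Reading off the reduced rows gives x_1 = -2, x_2 = -1, x_3 = -1.

x_1 = -2, x_2 = -1, x_3 = -1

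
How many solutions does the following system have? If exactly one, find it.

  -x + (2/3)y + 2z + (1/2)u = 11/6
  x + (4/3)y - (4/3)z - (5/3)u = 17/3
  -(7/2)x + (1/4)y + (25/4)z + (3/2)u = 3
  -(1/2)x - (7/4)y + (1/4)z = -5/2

Row-reduce:
R1 ← R1 / (-1).
R2 ← R2 − 1·R1.
R3 ← R3 + 7/2·R1.
R4 ← R4 + 1/2·R1.
R2 ← R2 / (2).
R1 ← R1 + 2/3·R2.
R3 ← R3 + 25/12·R2.
R4 ← R4 + 25/12·R2.
R3 ← R3 / (-1/18).
R1 ← R1 + 16/9·R3.
R2 ← R2 − 1/3·R3.
R4 ← R4 + 1/18·R3.
Rank is 3 with 4 unknowns, leaving u free.

infinitely many solutions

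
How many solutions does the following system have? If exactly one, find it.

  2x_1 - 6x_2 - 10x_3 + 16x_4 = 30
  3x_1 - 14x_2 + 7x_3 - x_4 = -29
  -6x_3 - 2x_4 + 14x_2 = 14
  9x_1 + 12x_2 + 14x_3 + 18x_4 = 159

Row-reduce the augmented matrix:
R1 ← R1 / (2).
R2 ← R2 − 3·R1.
R4 ← R4 − 9·R1.
R2 ← R2 / (-5).
R1 ← R1 + 3·R2.
R3 ← R3 − 14·R2.
R4 ← R4 − 39·R2.
R3 ← R3 / (278/5).
R1 ← R1 + 91/5·R3.
R2 ← R2 + 22/5·R3.
R4 ← R4 − 1153/5·R3.
R4 ← R4 / (6897/139).
R1 ← R1 + 79/139·R4.
R2 ← R2 + 97/139·R4.
R3 ← R3 + 180/139·R4.
Reading off the reduced rows gives x_1 = -1, x_2 = 3, x_3 = 3, x_4 = 5.

x_1 = -1, x_2 = 3, x_3 = 3, x_4 = 5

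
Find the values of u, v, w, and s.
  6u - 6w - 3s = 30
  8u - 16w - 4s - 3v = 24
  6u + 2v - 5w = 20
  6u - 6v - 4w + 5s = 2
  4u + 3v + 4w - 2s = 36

Row-reduce the augmented matrix:
R1 ← R1 / (6).
R2 ← R2 − 8·R1.
R3 ← R3 − 6·R1.
R4 ← R4 − 6·R1.
R5 ← R5 − 4·R1.
R2 ← R2 / (-3).
R3 ← R3 − 2·R2.
R4 ← R4 + 6·R2.
R5 ← R5 − 3·R2.
R3 ← R3 / (-13/3).
R1 ← R1 + 1·R3.
R2 ← R2 − 8/3·R3.
R4 ← R4 − 18·R3.
R4 ← R4 / (266/13).
R1 ← R1 + 31/26·R4.
R2 ← R2 − 24/13·R4.
R3 ← R3 + 9/13·R4.
R5 reduces to 0 = 0, so the extra equation is consistent.
Reading off the reduced rows gives u = 5, v = 0, w = 2, s = -4.

u = 5, v = 0, w = 2, s = -4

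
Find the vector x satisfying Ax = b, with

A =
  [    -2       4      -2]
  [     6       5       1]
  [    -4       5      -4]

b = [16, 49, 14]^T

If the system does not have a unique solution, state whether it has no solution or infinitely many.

Row-reduce the augmented matrix:
R1 ← R1 / (-2).
R2 ← R2 − 6·R1.
R3 ← R3 + 4·R1.
R2 ← R2 / (17).
R1 ← R1 + 2·R2.
R3 ← R3 + 3·R2.
R3 ← R3 / (-15/17).
R1 ← R1 − 7/17·R3.
R2 ← R2 + 5/17·R3.
Reading off the reduced rows gives x_1 = 3, x_2 = 6, x_3 = 1.

x_1 = 3, x_2 = 6, x_3 = 1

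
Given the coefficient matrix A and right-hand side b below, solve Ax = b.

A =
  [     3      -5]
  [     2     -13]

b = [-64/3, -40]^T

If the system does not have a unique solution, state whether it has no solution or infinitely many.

x_1 = -8/3, x_2 = 8/3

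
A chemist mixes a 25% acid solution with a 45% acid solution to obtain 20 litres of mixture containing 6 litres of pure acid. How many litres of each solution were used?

Let a = litres of solution A, b = litres of solution B.
  a + b = 20
  (1/4)a + (9/20)b = 6
Row-reduce the augmented matrix:
R2 ← R2 − 1/4·R1.
R2 ← R2 / (1/5).
R1 ← R1 − 1·R2.
Reading off the reduced rows gives a = 15, b = 5.

litres of solution A: 15, litres of solution B: 5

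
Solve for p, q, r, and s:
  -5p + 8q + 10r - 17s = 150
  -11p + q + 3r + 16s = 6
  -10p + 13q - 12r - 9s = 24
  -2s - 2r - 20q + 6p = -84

p = -3, q = 3, r = 6, s = -3

Row-reduce the augmented matrix:
R1 ← R1 / (-5).
R2 ← R2 + 11·R1.
R3 ← R3 + 10·R1.
R4 ← R4 − 6·R1.
R2 ← R2 / (-83/5).
R1 ← R1 + 8/5·R2.
R3 ← R3 + 3·R2.
R4 ← R4 + 52/5·R2.
R3 ← R3 / (-2371/83).
R1 ← R1 + 14/83·R3.
R2 ← R2 − 95/83·R3.
R4 ← R4 − 1818/83·R3.
R4 ← R4 / (-104528/2371).
R1 ← R1 + 4357/2371·R4.
R2 ← R2 + 6169/2371·R4.
R3 ← R3 + 1274/2371·R4.
Reading off the reduced rows gives p = -3, q = 3, r = 6, s = -3.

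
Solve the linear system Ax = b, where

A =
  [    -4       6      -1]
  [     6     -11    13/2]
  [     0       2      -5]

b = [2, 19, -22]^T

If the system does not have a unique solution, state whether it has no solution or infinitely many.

Row-reduce:
R1 ← R1 / (-4).
R2 ← R2 − 6·R1.
R2 ← R2 / (-2).
R1 ← R1 + 3/2·R2.
R3 ← R3 − 2·R2.
Rank is 2 with 3 unknowns, leaving x_3 free.

infinitely many solutions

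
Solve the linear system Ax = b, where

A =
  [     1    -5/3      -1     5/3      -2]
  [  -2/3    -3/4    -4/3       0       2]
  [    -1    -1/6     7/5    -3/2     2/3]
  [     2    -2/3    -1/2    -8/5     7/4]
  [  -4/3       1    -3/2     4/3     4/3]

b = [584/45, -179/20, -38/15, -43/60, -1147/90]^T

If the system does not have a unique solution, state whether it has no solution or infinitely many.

Row-reduce the augmented matrix:
R2 ← R2 + 2/3·R1.
R3 ← R3 + 1·R1.
R4 ← R4 − 2·R1.
R5 ← R5 + 4/3·R1.
R2 ← R2 / (-67/36).
R1 ← R1 + 5/3·R2.
R3 ← R3 + 11/6·R2.
R4 ← R4 − 8/3·R2.
R5 ← R5 + 11/9·R2.
R3 ← R3 / (794/335).
R1 ← R1 − 53/67·R3.
R2 ← R2 − 72/67·R3.
R4 ← R4 + 183/134·R3.
R5 ← R5 + 611/402·R3.
R4 ← R4 / (-184649/47640).
R1 ← R1 − 4675/4764·R4.
R2 ← R2 + 70/397·R4.
R3 ← R3 + 1865/4764·R4.
R5 ← R5 − 63767/28584·R4.
R5 ← R5 / (1010671/6647364).
R1 ← R1 + 582193/1107894·R5.
R2 ← R2 − 53772/184649·R5.
R3 ← R3 + 1552225/1107894·R5.
R4 ← R4 + 264810/184649·R5.
Reading off the reduced rows gives x_1 = 3, x_2 = -3, x_3 = 3, x_4 = 5/3, x_5 = -13/5.

x_1 = 3, x_2 = -3, x_3 = 3, x_4 = 5/3, x_5 = -13/5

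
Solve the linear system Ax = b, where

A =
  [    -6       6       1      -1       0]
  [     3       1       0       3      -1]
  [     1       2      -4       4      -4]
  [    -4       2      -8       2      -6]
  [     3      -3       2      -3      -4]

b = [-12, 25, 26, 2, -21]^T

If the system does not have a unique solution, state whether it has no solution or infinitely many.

infinitely many solutions

Row-reduce:
R1 ← R1 / (-6).
R2 ← R2 − 3·R1.
R3 ← R3 − 1·R1.
R4 ← R4 + 4·R1.
R5 ← R5 − 3·R1.
R2 ← R2 / (4).
R1 ← R1 + 1·R2.
R3 ← R3 − 3·R2.
R4 ← R4 + 2·R2.
R3 ← R3 / (-101/24).
R1 ← R1 + 1/24·R3.
R2 ← R2 − 1/8·R3.
R4 ← R4 + 101/12·R3.
R5 ← R5 − 5/2·R3.
Swap R4 and R5.
R4 ← R4 / (-236/101).
R1 ← R1 − 78/101·R4.
R2 ← R2 − 69/101·R4.
R3 ← R3 + 47/101·R4.
Rank is 4 with 5 unknowns, leaving x_5 free.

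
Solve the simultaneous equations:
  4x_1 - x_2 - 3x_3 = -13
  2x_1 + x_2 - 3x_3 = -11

Row-reduce:
R1 ← R1 / (4).
R2 ← R2 − 2·R1.
R2 ← R2 / (3/2).
R1 ← R1 + 1/4·R2.
Rank is 2 with 3 unknowns, leaving x_3 free.

infinitely many solutions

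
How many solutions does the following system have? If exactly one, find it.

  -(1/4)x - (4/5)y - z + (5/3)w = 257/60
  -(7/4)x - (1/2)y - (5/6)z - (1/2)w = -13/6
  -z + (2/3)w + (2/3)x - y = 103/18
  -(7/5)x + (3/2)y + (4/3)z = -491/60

x = 7/3, y = -3/2, z = -2, w = 1

Row-reduce the augmented matrix:
R1 ← R1 / (-1/4).
R2 ← R2 + 7/4·R1.
R3 ← R3 − 2/3·R1.
R4 ← R4 + 7/5·R1.
R2 ← R2 / (51/10).
R1 ← R1 − 16/5·R2.
R3 ← R3 + 47/15·R2.
R4 ← R4 − 299/50·R2.
R3 ← R3 / (56/459).
R1 ← R1 − 20/153·R3.
R2 ← R2 − 185/153·R3.
R4 ← R4 + 91/306·R3.
R4 ← R4 / (-199/240).
R1 ← R1 − 7/2·R4.
R2 ← R2 − 505/24·R4.
R3 ← R3 + 155/8·R4.
Reading off the reduced rows gives x = 7/3, y = -3/2, z = -2, w = 1.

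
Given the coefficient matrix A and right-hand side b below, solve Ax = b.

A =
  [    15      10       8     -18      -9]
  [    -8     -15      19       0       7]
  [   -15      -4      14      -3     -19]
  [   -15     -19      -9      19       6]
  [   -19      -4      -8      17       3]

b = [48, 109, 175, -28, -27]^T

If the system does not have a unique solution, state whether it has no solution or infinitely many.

Row-reduce the augmented matrix:
R1 ← R1 / (15).
R2 ← R2 + 8·R1.
R3 ← R3 + 15·R1.
R4 ← R4 + 15·R1.
R5 ← R5 + 19·R1.
R2 ← R2 / (-29/3).
R1 ← R1 − 2/3·R2.
R3 ← R3 − 6·R2.
R4 ← R4 + 9·R2.
R5 ← R5 − 26/3·R2.
R3 ← R3 / (5284/145).
R1 ← R1 − 62/29·R3.
R2 ← R2 + 349/145·R3.
R4 ← R4 + 3286/145·R3.
R5 ← R5 − 3334/145·R3.
R4 ← R4 / (-18037/2642).
R1 ← R1 + 741/2642·R4.
R2 ← R2 + 4161/5284·R4.
R3 ← R3 + 3909/5284·R4.
R5 ← R5 − 6877/2642·R4.
R5 ← R5 / (38560/18037).
R1 ← R1 − 36113/18037·R5.
R2 ← R2 − 9128/18037·R5.
R3 ← R3 − 29057/18037·R5.
R4 ← R4 − 57098/18037·R5.
Reading off the reduced rows gives x_1 = -3, x_2 = -2, x_3 = 4, x_4 = -3, x_5 = -3.

x_1 = -3, x_2 = -2, x_3 = 4, x_4 = -3, x_5 = -3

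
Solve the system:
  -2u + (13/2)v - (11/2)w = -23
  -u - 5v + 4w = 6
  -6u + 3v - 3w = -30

no solution

Row-reduce:
R1 ← R1 / (-2).
R2 ← R2 + 1·R1.
R3 ← R3 + 6·R1.
R2 ← R2 / (-33/4).
R1 ← R1 + 13/4·R2.
R3 ← R3 + 33/2·R2.
Row 3 reduces to 0 = 4, a contradiction. The system is inconsistent.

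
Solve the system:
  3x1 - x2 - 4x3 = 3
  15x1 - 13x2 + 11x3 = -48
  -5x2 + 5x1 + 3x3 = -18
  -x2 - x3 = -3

Row-reduce the augmented matrix:
R1 ← R1 / (3).
R2 ← R2 − 15·R1.
R3 ← R3 − 5·R1.
R2 ← R2 / (-8).
R1 ← R1 + 1/3·R2.
R3 ← R3 + 10/3·R2.
R4 ← R4 + 1·R2.
R3 ← R3 / (-13/4).
R1 ← R1 + 21/8·R3.
R2 ← R2 + 31/8·R3.
R4 ← R4 + 39/8·R3.
R4 reduces to 0 = 0, so the extra equation is consistent.
Reading off the reduced rows gives x1 = 1, x2 = 4, x3 = -1.

x1 = 1, x2 = 4, x3 = -1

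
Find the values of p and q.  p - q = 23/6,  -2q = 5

Row-reduce the augmented matrix:
R2 ← R2 / (-2).
R1 ← R1 + 1·R2.
Reading off the reduced rows gives p = 4/3, q = -5/2.

p = 4/3, q = -5/2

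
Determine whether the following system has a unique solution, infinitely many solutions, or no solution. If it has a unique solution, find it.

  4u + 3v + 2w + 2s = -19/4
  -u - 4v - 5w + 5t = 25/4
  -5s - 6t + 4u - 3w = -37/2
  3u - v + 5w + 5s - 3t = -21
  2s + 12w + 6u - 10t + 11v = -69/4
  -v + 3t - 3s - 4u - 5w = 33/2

Row-reduce the augmented matrix:
R1 ← R1 / (4).
R2 ← R2 + 1·R1.
R3 ← R3 − 4·R1.
R4 ← R4 − 3·R1.
R5 ← R5 − 6·R1.
R6 ← R6 + 4·R1.
R2 ← R2 / (-13/4).
R1 ← R1 − 3/4·R2.
R3 ← R3 + 3·R2.
R4 ← R4 + 13/4·R2.
R5 ← R5 − 13/2·R2.
R6 ← R6 − 2·R2.
R3 ← R3 / (-11/13).
R1 ← R1 + 7/13·R3.
R2 ← R2 − 18/13·R3.
R4 ← R4 − 8·R3.
R6 ← R6 + 75/13·R3.
R4 ← R4 / (-743/11).
R1 ← R1 − 59/11·R4.
R2 ← R2 + 136/11·R4.
R3 ← R3 − 97/11·R4.
R6 ← R6 − 552/11·R4.
Swap R5 and R6.
R5 ← R5 / (-1525/743).
R1 ← R1 + 517/743·R5.
R2 ← R2 − 688/743·R5.
R3 ← R3 + 1190/743·R5.
R4 ← R4 − 1192/743·R5.
R6 reduces to 0 = 0, so the extra equation is consistent.
Reading off the reduced rows gives u = -2, v = 7/4, w = 1/2, s = -3/2, t = 11/4.

u = -2, v = 7/4, w = 1/2, s = -3/2, t = 11/4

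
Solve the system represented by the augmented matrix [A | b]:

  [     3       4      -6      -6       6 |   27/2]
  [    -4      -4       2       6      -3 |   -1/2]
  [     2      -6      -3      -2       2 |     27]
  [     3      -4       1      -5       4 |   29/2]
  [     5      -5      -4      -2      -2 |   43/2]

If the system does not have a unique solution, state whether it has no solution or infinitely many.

x_1 = -5/2, x_2 = -3, x_3 = -3, x_4 = -3, x_5 = -1/2

Row-reduce the augmented matrix:
R1 ← R1 / (3).
R2 ← R2 + 4·R1.
R3 ← R3 − 2·R1.
R4 ← R4 − 3·R1.
R5 ← R5 − 5·R1.
R2 ← R2 / (4/3).
R1 ← R1 − 4/3·R2.
R3 ← R3 + 26/3·R2.
R4 ← R4 + 8·R2.
R5 ← R5 + 35/3·R2.
R3 ← R3 / (-38).
R1 ← R1 − 4·R3.
R2 ← R2 + 9/2·R3.
R4 ← R4 + 29·R3.
R5 ← R5 + 93/2·R3.
R4 ← R4 / (-99/38).
R1 ← R1 + 22/19·R4.
R2 ← R2 + 15/76·R4.
R3 ← R3 − 11/38·R4.
R5 ← R5 − 301/76·R4.
R5 ← R5 / (637/396).
R1 ← R1 + 17/9·R5.
R2 ← R2 + 29/132·R5.
R3 ← R3 + 5/18·R5.
R4 ← R4 + 359/198·R5.
Reading off the reduced rows gives x_1 = -5/2, x_2 = -3, x_3 = -3, x_4 = -3, x_5 = -1/2.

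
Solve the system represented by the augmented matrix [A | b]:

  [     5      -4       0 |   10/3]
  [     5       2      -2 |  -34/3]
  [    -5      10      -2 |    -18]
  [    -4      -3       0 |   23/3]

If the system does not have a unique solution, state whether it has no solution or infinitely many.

Row-reduce the augmented matrix:
R1 ← R1 / (5).
R2 ← R2 − 5·R1.
R3 ← R3 + 5·R1.
R4 ← R4 + 4·R1.
R2 ← R2 / (6).
R1 ← R1 + 4/5·R2.
R3 ← R3 − 6·R2.
R4 ← R4 + 31/5·R2.
Swap R3 and R4.
R3 ← R3 / (-31/15).
R1 ← R1 + 4/15·R3.
R2 ← R2 + 1/3·R3.
R4 reduces to 0 = 0, so the extra equation is consistent.
Reading off the reduced rows gives x_1 = -2/3, x_2 = -5/3, x_3 = 7/3.

x_1 = -2/3, x_2 = -5/3, x_3 = 7/3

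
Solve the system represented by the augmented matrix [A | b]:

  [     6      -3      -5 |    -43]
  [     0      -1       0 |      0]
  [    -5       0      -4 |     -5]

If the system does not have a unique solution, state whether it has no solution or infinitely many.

x_1 = -3, x_2 = 0, x_3 = 5

Row-reduce the augmented matrix:
R1 ← R1 / (6).
R3 ← R3 + 5·R1.
R2 ← R2 / (-1).
R1 ← R1 + 1/2·R2.
R3 ← R3 + 5/2·R2.
R3 ← R3 / (-49/6).
R1 ← R1 + 5/6·R3.
Reading off the reduced rows gives x_1 = -3, x_2 = 0, x_3 = 5.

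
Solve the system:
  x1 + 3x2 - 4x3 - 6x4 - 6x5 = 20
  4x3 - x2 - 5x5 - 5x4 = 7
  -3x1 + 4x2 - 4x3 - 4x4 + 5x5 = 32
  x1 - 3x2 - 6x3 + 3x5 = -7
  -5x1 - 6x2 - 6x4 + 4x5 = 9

x1 = -1, x2 = 3, x3 = 0, x4 = -3, x5 = 1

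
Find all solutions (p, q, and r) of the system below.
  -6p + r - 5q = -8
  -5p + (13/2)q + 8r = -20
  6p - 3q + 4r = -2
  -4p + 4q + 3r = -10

no solution

Row-reduce:
R1 ← R1 / (-6).
R2 ← R2 + 5·R1.
R3 ← R3 − 6·R1.
R4 ← R4 + 4·R1.
R2 ← R2 / (32/3).
R1 ← R1 − 5/6·R2.
R3 ← R3 + 8·R2.
R4 ← R4 − 22/3·R2.
R3 ← R3 / (83/8).
R1 ← R1 + 93/128·R3.
R2 ← R2 − 43/64·R3.
R4 ← R4 + 83/32·R3.
Row 4 reduces to 0 = -1/2, a contradiction. The system is inconsistent.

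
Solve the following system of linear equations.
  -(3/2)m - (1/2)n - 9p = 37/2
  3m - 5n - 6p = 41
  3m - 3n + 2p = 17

Row-reduce:
R1 ← R1 / (-3/2).
R2 ← R2 − 3·R1.
R3 ← R3 − 3·R1.
R2 ← R2 / (-6).
R1 ← R1 − 1/3·R2.
R3 ← R3 + 4·R2.
Row 3 reduces to 0 = 2, a contradiction. The system is inconsistent.

no solution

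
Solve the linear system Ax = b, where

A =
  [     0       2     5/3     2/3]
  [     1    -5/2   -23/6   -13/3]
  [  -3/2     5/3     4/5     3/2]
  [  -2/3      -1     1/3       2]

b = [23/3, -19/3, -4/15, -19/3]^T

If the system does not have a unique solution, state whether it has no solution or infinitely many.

Row-reduce:
Swap R1 and R2.
R3 ← R3 + 3/2·R1.
R4 ← R4 + 2/3·R1.
R2 ← R2 / (2).
R1 ← R1 + 5/2·R2.
R3 ← R3 + 25/12·R2.
R4 ← R4 + 8/3·R2.
R3 ← R3 / (-1157/360).
R1 ← R1 + 7/4·R3.
R2 ← R2 − 5/6·R3.
Row 4 reduces to 0 = -1/3, a contradiction. The system is inconsistent.

no solution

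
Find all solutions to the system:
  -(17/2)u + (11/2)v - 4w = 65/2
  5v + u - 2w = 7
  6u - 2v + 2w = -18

Row-reduce:
R1 ← R1 / (-17/2).
R2 ← R2 − 1·R1.
R3 ← R3 − 6·R1.
R2 ← R2 / (96/17).
R1 ← R1 + 11/17·R2.
R3 ← R3 − 32/17·R2.
Row 3 reduces to 0 = 4/3, a contradiction. The system is inconsistent.

no solution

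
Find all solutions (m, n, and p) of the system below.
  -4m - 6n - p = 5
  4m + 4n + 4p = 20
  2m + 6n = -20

m = 5, n = -5, p = 5

Row-reduce the augmented matrix:
R1 ← R1 / (-4).
R2 ← R2 − 4·R1.
R3 ← R3 − 2·R1.
R2 ← R2 / (-2).
R1 ← R1 − 3/2·R2.
R3 ← R3 − 3·R2.
R3 ← R3 / (4).
R1 ← R1 − 5/2·R3.
R2 ← R2 + 3/2·R3.
Reading off the reduced rows gives m = 5, n = -5, p = 5.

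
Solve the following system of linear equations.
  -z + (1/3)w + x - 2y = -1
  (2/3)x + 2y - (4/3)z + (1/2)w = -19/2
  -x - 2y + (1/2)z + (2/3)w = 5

infinitely many solutions

Row-reduce:
R2 ← R2 − 2/3·R1.
R3 ← R3 + 1·R1.
R2 ← R2 / (10/3).
R1 ← R1 + 2·R2.
R3 ← R3 + 4·R2.
R3 ← R3 / (-13/10).
R1 ← R1 + 7/5·R3.
R2 ← R2 + 1/5·R3.
Rank is 3 with 4 unknowns, leaving w free.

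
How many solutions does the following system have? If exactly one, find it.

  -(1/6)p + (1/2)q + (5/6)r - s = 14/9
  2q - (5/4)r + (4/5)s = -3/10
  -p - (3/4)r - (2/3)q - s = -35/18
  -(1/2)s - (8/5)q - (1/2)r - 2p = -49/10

Row-reduce the augmented matrix:
R1 ← R1 / (-1/6).
R3 ← R3 + 1·R1.
R4 ← R4 + 2·R1.
R2 ← R2 / (2).
R1 ← R1 + 3·R2.
R3 ← R3 + 11/3·R2.
R4 ← R4 + 38/5·R2.
R3 ← R3 / (-193/24).
R1 ← R1 + 55/8·R3.
R2 ← R2 + 5/8·R3.
R4 ← R4 + 61/4·R3.
R4 ← R4 / (21971/9650).
R1 ← R1 − 1613/965·R4.
R2 ← R2 + 99/965·R4.
R3 ← R3 + 776/965·R4.
Reading off the reduced rows gives p = 2, q = 2/3, r = 2/3, s = -1.

p = 2, q = 2/3, r = 2/3, s = -1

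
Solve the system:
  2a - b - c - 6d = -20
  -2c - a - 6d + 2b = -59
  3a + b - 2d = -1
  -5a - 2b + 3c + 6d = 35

a = 5, b = -6, c = 6, d = 5

Row-reduce the augmented matrix:
R1 ← R1 / (2).
R2 ← R2 + 1·R1.
R3 ← R3 − 3·R1.
R4 ← R4 + 5·R1.
R2 ← R2 / (3/2).
R1 ← R1 + 1/2·R2.
R3 ← R3 − 5/2·R2.
R4 ← R4 + 9/2·R2.
R3 ← R3 / (17/3).
R1 ← R1 + 4/3·R3.
R2 ← R2 + 5/3·R3.
R4 ← R4 + 7·R3.
R4 ← R4 / (-150/17).
R1 ← R1 + 14/17·R4.
R2 ← R2 − 8/17·R4.
R3 ← R3 − 66/17·R4.
Reading off the reduced rows gives a = 5, b = -6, c = 6, d = 5.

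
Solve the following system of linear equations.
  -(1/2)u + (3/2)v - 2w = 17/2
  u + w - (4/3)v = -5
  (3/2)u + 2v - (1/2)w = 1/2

Row-reduce the augmented matrix:
R1 ← R1 / (-1/2).
R2 ← R2 − 1·R1.
R3 ← R3 − 3/2·R1.
R2 ← R2 / (5/3).
R1 ← R1 + 3·R2.
R3 ← R3 − 13/2·R2.
R3 ← R3 / (26/5).
R1 ← R1 + 7/5·R3.
R2 ← R2 + 9/5·R3.
Reading off the reduced rows gives u = -1, v = 0, w = -4.

u = -1, v = 0, w = -4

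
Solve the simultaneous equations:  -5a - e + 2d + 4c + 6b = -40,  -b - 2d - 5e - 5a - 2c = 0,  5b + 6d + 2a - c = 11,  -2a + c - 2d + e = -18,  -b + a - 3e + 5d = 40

Row-reduce the augmented matrix:
R1 ← R1 / (-5).
R2 ← R2 + 5·R1.
R3 ← R3 − 2·R1.
R4 ← R4 + 2·R1.
R5 ← R5 − 1·R1.
R2 ← R2 / (-7).
R1 ← R1 + 6/5·R2.
R3 ← R3 − 37/5·R2.
R4 ← R4 + 12/5·R2.
R5 ← R5 − 1/5·R2.
R3 ← R3 / (-201/35).
R1 ← R1 − 8/35·R3.
R2 ← R2 − 6/7·R3.
R4 ← R4 − 51/35·R3.
R5 ← R5 − 22/35·R3.
R4 ← R4 / (-52/67).
R1 ← R1 − 26/67·R4.
R2 ← R2 − 64/67·R4.
R3 ← R3 + 30/67·R4.
R5 ← R5 − 373/67·R4.
R5 ← R5 / (397/52).
R1 ← R1 − 3/2·R5.
R2 ← R2 − 24/13·R5.
R3 ← R3 + 3/26·R5.
R4 ← R4 + 107/52·R5.
Reading off the reduced rows gives a = 1, b = -6, c = -3, d = 6, e = -1.

a = 1, b = -6, c = -3, d = 6, e = -1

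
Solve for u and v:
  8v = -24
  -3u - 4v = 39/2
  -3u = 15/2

Row-reduce the augmented matrix:
Swap R1 and R2.
R1 ← R1 / (-3).
R3 ← R3 + 3·R1.
R2 ← R2 / (8).
R1 ← R1 − 4/3·R2.
R3 ← R3 − 4·R2.
R3 reduces to 0 = 0, so the extra equation is consistent.
Reading off the reduced rows gives u = -5/2, v = -3.

u = -5/2, v = -3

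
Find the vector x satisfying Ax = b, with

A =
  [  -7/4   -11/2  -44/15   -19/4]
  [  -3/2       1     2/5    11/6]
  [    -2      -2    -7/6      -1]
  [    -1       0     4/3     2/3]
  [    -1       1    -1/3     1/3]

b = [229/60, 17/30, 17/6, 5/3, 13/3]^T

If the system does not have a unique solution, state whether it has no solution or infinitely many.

Row-reduce:
R1 ← R1 / (-7/4).
R2 ← R2 + 3/2·R1.
R3 ← R3 + 2·R1.
R4 ← R4 + 1·R1.
R5 ← R5 + 1·R1.
R2 ← R2 / (40/7).
R1 ← R1 − 22/7·R2.
R3 ← R3 − 30/7·R2.
R4 ← R4 − 22/7·R2.
R5 ← R5 − 29/7·R2.
Swap R3 and R4.
R3 ← R3 / (211/150).
R1 ← R1 − 11/150·R3.
R2 ← R2 − 51/100·R3.
R5 ← R5 + 77/100·R3.
Swap R4 and R5.
R4 ← R4 / (-1469/1266).
R1 ← R1 + 114/211·R4.
R2 ← R2 − 1247/1266·R4.
R3 ← R3 − 20/211·R4.
Row 5 reduces to 0 = 1/2, a contradiction. The system is inconsistent.

no solution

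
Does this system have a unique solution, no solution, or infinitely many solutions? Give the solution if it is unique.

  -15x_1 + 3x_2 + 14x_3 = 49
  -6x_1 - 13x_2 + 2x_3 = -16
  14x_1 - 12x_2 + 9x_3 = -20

x_1 = -1, x_2 = 2, x_3 = 2

Row-reduce the augmented matrix:
R1 ← R1 / (-15).
R2 ← R2 + 6·R1.
R3 ← R3 − 14·R1.
R2 ← R2 / (-71/5).
R1 ← R1 + 1/5·R2.
R3 ← R3 + 46/5·R2.
R3 ← R3 / (5197/213).
R1 ← R1 + 188/213·R3.
R2 ← R2 − 18/71·R3.
Reading off the reduced rows gives x_1 = -1, x_2 = 2, x_3 = 2.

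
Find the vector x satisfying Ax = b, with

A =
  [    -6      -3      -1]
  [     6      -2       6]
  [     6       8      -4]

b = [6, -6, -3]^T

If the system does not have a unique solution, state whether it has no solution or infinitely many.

Row-reduce:
R1 ← R1 / (-6).
R2 ← R2 − 6·R1.
R3 ← R3 − 6·R1.
R2 ← R2 / (-5).
R1 ← R1 − 1/2·R2.
R3 ← R3 − 5·R2.
Row 3 reduces to 0 = 3, a contradiction. The system is inconsistent.

no solution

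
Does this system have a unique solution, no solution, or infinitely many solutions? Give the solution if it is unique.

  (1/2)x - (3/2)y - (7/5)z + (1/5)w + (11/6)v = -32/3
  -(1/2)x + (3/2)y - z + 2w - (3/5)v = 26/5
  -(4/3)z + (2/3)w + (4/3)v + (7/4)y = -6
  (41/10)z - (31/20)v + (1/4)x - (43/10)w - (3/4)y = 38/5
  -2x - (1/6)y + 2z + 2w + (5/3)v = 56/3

Row-reduce:
R1 ← R1 / (1/2).
R2 ← R2 + 1/2·R1.
R4 ← R4 − 1/4·R1.
R5 ← R5 + 2·R1.
Swap R2 and R3.
R2 ← R2 / (7/4).
R1 ← R1 + 3·R2.
R5 ← R5 + 37/6·R2.
R3 ← R3 / (-12/5).
R1 ← R1 + 178/35·R3.
R2 ← R2 + 16/21·R3.
R4 ← R4 − 24/5·R3.
R5 ← R5 + 2614/315·R3.
Swap R4 and R5.
R4 ← R4 / (-929/378).
R1 ← R1 + 131/42·R4.
R2 ← R2 + 20/63·R4.
R3 ← R3 + 11/12·R4.
Row 5 reduces to 0 = 2, a contradiction. The system is inconsistent.

no solution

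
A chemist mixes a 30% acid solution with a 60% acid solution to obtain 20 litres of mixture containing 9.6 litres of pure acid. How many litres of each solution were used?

litres of solution A: 8, litres of solution B: 12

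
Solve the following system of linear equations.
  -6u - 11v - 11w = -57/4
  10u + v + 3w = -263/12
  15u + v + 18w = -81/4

u = -8/3, v = 7/4, w = 1

Row-reduce the augmented matrix:
R1 ← R1 / (-6).
R2 ← R2 − 10·R1.
R3 ← R3 − 15·R1.
R2 ← R2 / (-52/3).
R1 ← R1 − 11/6·R2.
R3 ← R3 + 53/2·R2.
R3 ← R3 / (725/52).
R1 ← R1 − 11/52·R3.
R2 ← R2 − 23/26·R3.
Reading off the reduced rows gives u = -8/3, v = 7/4, w = 1.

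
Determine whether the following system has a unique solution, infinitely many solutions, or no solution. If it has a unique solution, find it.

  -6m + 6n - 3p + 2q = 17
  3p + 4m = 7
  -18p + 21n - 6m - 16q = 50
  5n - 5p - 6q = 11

Row-reduce:
R1 ← R1 / (-6).
R2 ← R2 − 4·R1.
R3 ← R3 + 6·R1.
R2 ← R2 / (4).
R1 ← R1 + 1·R2.
R3 ← R3 − 15·R2.
R4 ← R4 − 5·R2.
R3 ← R3 / (-75/4).
R1 ← R1 − 3/4·R3.
R2 ← R2 − 1/4·R3.
R4 ← R4 + 25/4·R3.
Rank is 3 with 4 unknowns, leaving q free.

infinitely many solutions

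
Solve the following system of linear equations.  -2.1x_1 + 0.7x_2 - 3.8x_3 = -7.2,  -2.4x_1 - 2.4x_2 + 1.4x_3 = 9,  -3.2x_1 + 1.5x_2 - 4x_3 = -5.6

Row-reduce the augmented matrix:
R1 ← R1 / (-21/10).
R2 ← R2 + 12/5·R1.
R3 ← R3 + 16/5·R1.
R2 ← R2 / (-16/5).
R1 ← R1 + 1/3·R2.
R3 ← R3 − 13/30·R2.
R3 ← R3 / (8629/3360).
R1 ← R1 − 407/336·R3.
R2 ← R2 + 201/112·R3.
Reading off the reduced rows gives x_1 = -2, x_2 = 0, x_3 = 3.

x_1 = -2, x_2 = 0, x_3 = 3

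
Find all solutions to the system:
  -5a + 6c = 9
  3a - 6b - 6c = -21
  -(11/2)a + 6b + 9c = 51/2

infinitely many solutions

Row-reduce:
R1 ← R1 / (-5).
R2 ← R2 − 3·R1.
R3 ← R3 + 11/2·R1.
R2 ← R2 / (-6).
R3 ← R3 − 6·R2.
Rank is 2 with 3 unknowns, leaving c free.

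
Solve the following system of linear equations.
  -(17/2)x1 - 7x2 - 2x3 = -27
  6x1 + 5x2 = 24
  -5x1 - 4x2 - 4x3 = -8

no solution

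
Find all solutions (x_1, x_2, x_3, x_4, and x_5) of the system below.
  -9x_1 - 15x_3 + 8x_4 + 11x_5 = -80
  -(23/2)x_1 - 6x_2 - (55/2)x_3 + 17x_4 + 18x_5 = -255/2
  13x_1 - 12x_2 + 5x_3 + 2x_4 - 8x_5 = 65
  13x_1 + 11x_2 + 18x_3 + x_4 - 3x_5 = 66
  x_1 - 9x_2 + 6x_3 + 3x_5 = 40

infinitely many solutions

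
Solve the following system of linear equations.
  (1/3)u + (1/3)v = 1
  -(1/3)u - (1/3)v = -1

Row-reduce:
R1 ← R1 / (1/3).
R2 ← R2 + 1/3·R1.
Rank is 1 with 2 unknowns, leaving v free.

infinitely many solutions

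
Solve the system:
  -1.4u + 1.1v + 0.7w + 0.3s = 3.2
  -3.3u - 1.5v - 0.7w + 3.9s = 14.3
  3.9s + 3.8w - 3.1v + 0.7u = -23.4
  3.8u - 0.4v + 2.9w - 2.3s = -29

Row-reduce the augmented matrix:
R1 ← R1 / (-7/5).
R2 ← R2 + 33/10·R1.
R3 ← R3 − 7/10·R1.
R4 ← R4 − 19/5·R1.
R2 ← R2 / (-573/140).
R1 ← R1 + 11/14·R2.
R3 ← R3 + 51/20·R2.
R4 ← R4 − 181/70·R2.
R3 ← R3 / (10723/1910).
R1 ← R1 + 28/573·R3.
R2 ← R2 − 329/573·R3.
R4 ← R4 − 18997/5730·R3.
R4 ← R4 / (-73509/107230).
R1 ← R1 + 8678/10723·R4.
R2 ← R2 + 10625/10723·R4.
R3 ← R3 − 3936/10723·R4.
Reading off the reduced rows gives u = -3, v = 2, w = -5, s = 1.

u = -3, v = 2, w = -5, s = 1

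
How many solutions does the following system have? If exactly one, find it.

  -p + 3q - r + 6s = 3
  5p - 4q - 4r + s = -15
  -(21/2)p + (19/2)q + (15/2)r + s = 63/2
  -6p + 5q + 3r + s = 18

infinitely many solutions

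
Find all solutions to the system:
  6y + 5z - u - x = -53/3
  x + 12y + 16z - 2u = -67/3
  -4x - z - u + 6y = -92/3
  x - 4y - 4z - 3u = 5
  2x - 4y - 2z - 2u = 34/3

x = 3, y = -8/3, z = 2/3, u = 2

Row-reduce the augmented matrix:
R1 ← R1 / (-1).
R2 ← R2 − 1·R1.
R3 ← R3 + 4·R1.
R4 ← R4 − 1·R1.
R5 ← R5 − 2·R1.
R2 ← R2 / (18).
R1 ← R1 + 6·R2.
R3 ← R3 + 18·R2.
R4 ← R4 − 2·R2.
R5 ← R5 − 8·R2.
Swap R3 and R4.
R3 ← R3 / (-4/3).
R1 ← R1 − 2·R3.
R2 ← R2 − 7/6·R3.
R5 ← R5 + 4/3·R3.
Swap R4 and R5.
R1 ← R1 + 11/2·R4.
R2 ← R2 + 27/8·R4.
R3 ← R3 − 11/4·R4.
R5 reduces to 0 = 0, so the extra equation is consistent.
Reading off the reduced rows gives x = 3, y = -8/3, z = 2/3, u = 2.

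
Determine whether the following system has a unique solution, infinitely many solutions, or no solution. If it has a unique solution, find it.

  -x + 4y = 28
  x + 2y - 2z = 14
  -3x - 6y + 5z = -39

x = -4, y = 6, z = -3

Row-reduce the augmented matrix:
R1 ← R1 / (-1).
R2 ← R2 − 1·R1.
R3 ← R3 + 3·R1.
R2 ← R2 / (6).
R1 ← R1 + 4·R2.
R3 ← R3 + 18·R2.
R3 ← R3 / (-1).
R1 ← R1 + 4/3·R3.
R2 ← R2 + 1/3·R3.
Reading off the reduced rows gives x = -4, y = 6, z = -3.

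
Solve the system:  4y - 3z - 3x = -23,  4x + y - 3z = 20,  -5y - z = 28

Row-reduce the augmented matrix:
R1 ← R1 / (-3).
R2 ← R2 − 4·R1.
R2 ← R2 / (19/3).
R1 ← R1 + 4/3·R2.
R3 ← R3 + 5·R2.
R3 ← R3 / (-124/19).
R1 ← R1 + 9/19·R3.
R2 ← R2 + 21/19·R3.
Reading off the reduced rows gives x = 4, y = -5, z = -3.

x = 4, y = -5, z = -3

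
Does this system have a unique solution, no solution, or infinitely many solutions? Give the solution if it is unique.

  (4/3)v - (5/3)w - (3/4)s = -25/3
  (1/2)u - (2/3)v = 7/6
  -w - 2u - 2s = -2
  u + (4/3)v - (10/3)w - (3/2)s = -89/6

no solution

Row-reduce:
Swap R1 and R2.
R1 ← R1 / (1/2).
R3 ← R3 + 2·R1.
R4 ← R4 − 1·R1.
R2 ← R2 / (4/3).
R1 ← R1 + 4/3·R2.
R3 ← R3 + 8/3·R2.
R4 ← R4 − 8/3·R2.
R3 ← R3 / (-13/3).
R1 ← R1 + 5/3·R3.
R2 ← R2 + 5/4·R3.
Row 4 reduces to 0 = -1/2, a contradiction. The system is inconsistent.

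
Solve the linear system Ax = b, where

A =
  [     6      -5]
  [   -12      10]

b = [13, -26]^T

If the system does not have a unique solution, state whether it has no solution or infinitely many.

infinitely many solutions

Row-reduce:
R1 ← R1 / (6).
R2 ← R2 + 12·R1.
Rank is 1 with 2 unknowns, leaving x_2 free.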